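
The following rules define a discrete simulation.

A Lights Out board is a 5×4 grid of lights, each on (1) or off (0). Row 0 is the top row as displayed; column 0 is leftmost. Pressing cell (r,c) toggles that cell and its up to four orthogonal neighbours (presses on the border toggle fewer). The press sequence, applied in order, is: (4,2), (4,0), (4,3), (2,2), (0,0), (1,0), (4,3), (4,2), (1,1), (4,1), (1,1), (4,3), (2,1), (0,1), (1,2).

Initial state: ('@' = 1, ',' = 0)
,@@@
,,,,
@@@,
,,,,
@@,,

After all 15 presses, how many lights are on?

[0] ,@@@
,,,,
@@@,
,,,,
@@,,
[1] ,@@@
,,,,
@@@,
,,@,
@,@@
[2] ,@@@
,,,,
@@@,
@,@,
,@@@
[3] ,@@@
,,,,
@@@,
@,@@
,@,,
[4] ,@@@
,,@,
@,,@
@,,@
,@,,
[5] @,@@
@,@,
@,,@
@,,@
,@,,
[6] ,,@@
,@@,
,,,@
@,,@
,@,,
[7] ,,@@
,@@,
,,,@
@,,,
,@@@
[8] ,,@@
,@@,
,,,@
@,@,
,,,,
[9] ,@@@
@,,,
,@,@
@,@,
,,,,
[10] ,@@@
@,,,
,@,@
@@@,
@@@,
[11] ,,@@
,@@,
,,,@
@@@,
@@@,
[12] ,,@@
,@@,
,,,@
@@@@
@@,@
[13] ,,@@
,,@,
@@@@
@,@@
@@,@
[14] @@,@
,@@,
@@@@
@,@@
@@,@
[15] @@@@
,,,@
@@,@
@,@@
@@,@

14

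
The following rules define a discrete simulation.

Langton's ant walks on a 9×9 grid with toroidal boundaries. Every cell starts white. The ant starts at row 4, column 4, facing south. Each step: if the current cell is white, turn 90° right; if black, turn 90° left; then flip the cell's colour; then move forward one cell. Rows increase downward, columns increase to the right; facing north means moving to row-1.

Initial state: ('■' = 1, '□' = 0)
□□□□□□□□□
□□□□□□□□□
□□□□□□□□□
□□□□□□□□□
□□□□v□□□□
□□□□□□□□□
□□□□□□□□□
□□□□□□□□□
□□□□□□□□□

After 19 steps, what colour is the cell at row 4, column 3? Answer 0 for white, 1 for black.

1

k=0  □□□□□□□□□
□□□□□□□□□
□□□□□□□□□
□□□□□□□□□
□□□□v□□□□
□□□□□□□□□
□□□□□□□□□
□□□□□□□□□
□□□□□□□□□
k=1  □□□□□□□□□
□□□□□□□□□
□□□□□□□□□
□□□□□□□□□
□□□<■□□□□
□□□□□□□□□
□□□□□□□□□
□□□□□□□□□
□□□□□□□□□
k=2  □□□□□□□□□
□□□□□□□□□
□□□□□□□□□
□□□^□□□□□
□□□■■□□□□
□□□□□□□□□
□□□□□□□□□
□□□□□□□□□
□□□□□□□□□
k=3  □□□□□□□□□
□□□□□□□□□
□□□□□□□□□
□□□■>□□□□
□□□■■□□□□
□□□□□□□□□
□□□□□□□□□
□□□□□□□□□
□□□□□□□□□
k=4  □□□□□□□□□
□□□□□□□□□
□□□□□□□□□
□□□■■□□□□
□□□■v□□□□
□□□□□□□□□
□□□□□□□□□
□□□□□□□□□
□□□□□□□□□
k=5  □□□□□□□□□
□□□□□□□□□
□□□□□□□□□
□□□■■□□□□
□□□■□>□□□
□□□□□□□□□
□□□□□□□□□
□□□□□□□□□
□□□□□□□□□
k=6  □□□□□□□□□
□□□□□□□□□
□□□□□□□□□
□□□■■□□□□
□□□■□■□□□
□□□□□v□□□
□□□□□□□□□
□□□□□□□□□
□□□□□□□□□
k=7  □□□□□□□□□
□□□□□□□□□
□□□□□□□□□
□□□■■□□□□
□□□■□■□□□
□□□□<■□□□
□□□□□□□□□
□□□□□□□□□
□□□□□□□□□
k=8  □□□□□□□□□
□□□□□□□□□
□□□□□□□□□
□□□■■□□□□
□□□■^■□□□
□□□□■■□□□
□□□□□□□□□
□□□□□□□□□
□□□□□□□□□
k=9  □□□□□□□□□
□□□□□□□□□
□□□□□□□□□
□□□■■□□□□
□□□■■>□□□
□□□□■■□□□
□□□□□□□□□
□□□□□□□□□
□□□□□□□□□
k=10  □□□□□□□□□
□□□□□□□□□
□□□□□□□□□
□□□■■^□□□
□□□■■□□□□
□□□□■■□□□
□□□□□□□□□
□□□□□□□□□
□□□□□□□□□
k=11  □□□□□□□□□
□□□□□□□□□
□□□□□□□□□
□□□■■■>□□
□□□■■□□□□
□□□□■■□□□
□□□□□□□□□
□□□□□□□□□
□□□□□□□□□
k=12  □□□□□□□□□
□□□□□□□□□
□□□□□□□□□
□□□■■■■□□
□□□■■□v□□
□□□□■■□□□
□□□□□□□□□
□□□□□□□□□
□□□□□□□□□
k=13  □□□□□□□□□
□□□□□□□□□
□□□□□□□□□
□□□■■■■□□
□□□■■<■□□
□□□□■■□□□
□□□□□□□□□
□□□□□□□□□
□□□□□□□□□
k=14  □□□□□□□□□
□□□□□□□□□
□□□□□□□□□
□□□■■^■□□
□□□■■■■□□
□□□□■■□□□
□□□□□□□□□
□□□□□□□□□
□□□□□□□□□
k=15  □□□□□□□□□
□□□□□□□□□
□□□□□□□□□
□□□■<□■□□
□□□■■■■□□
□□□□■■□□□
□□□□□□□□□
□□□□□□□□□
□□□□□□□□□
k=16  □□□□□□□□□
□□□□□□□□□
□□□□□□□□□
□□□■□□■□□
□□□■v■■□□
□□□□■■□□□
□□□□□□□□□
□□□□□□□□□
□□□□□□□□□
k=17  □□□□□□□□□
□□□□□□□□□
□□□□□□□□□
□□□■□□■□□
□□□■□>■□□
□□□□■■□□□
□□□□□□□□□
□□□□□□□□□
□□□□□□□□□
k=18  □□□□□□□□□
□□□□□□□□□
□□□□□□□□□
□□□■□^■□□
□□□■□□■□□
□□□□■■□□□
□□□□□□□□□
□□□□□□□□□
□□□□□□□□□
k=19  □□□□□□□□□
□□□□□□□□□
□□□□□□□□□
□□□■□■>□□
□□□■□□■□□
□□□□■■□□□
□□□□□□□□□
□□□□□□□□□
□□□□□□□□□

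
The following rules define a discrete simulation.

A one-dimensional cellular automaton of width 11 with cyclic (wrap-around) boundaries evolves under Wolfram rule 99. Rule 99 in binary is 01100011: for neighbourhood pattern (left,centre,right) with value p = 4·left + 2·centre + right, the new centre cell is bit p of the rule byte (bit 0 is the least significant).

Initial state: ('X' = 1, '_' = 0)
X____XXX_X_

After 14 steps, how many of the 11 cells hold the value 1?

5

k=0  X____XXX_X_
k=1  __XXX__XX_X
k=2  _X__X_X_XX_
k=3  X__X_X_X_X_
k=4  __X_X_X_X_X
k=5  _X_X_X_X_X_
k=6  X_X_X_X_X__
k=7  _X_X_X_X__X
k=8  X_X_X_X__X_
k=9  _X_X_X__X_X
k=10  X_X_X__X_X_
k=11  _X_X__X_X_X
k=12  X_X__X_X_X_
k=13  _X__X_X_X_X
k=14  X__X_X_X_X_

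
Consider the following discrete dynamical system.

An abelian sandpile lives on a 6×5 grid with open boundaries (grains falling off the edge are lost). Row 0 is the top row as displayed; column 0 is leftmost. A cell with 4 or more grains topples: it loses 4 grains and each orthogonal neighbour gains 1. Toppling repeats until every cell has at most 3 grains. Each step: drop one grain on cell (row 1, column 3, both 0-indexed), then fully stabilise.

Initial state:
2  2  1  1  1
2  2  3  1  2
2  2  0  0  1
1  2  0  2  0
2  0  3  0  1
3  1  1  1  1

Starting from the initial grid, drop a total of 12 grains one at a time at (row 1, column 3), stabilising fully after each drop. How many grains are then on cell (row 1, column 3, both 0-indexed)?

t=0: 2  2  1  1  1
2  2  3  1  2
2  2  0  0  1
1  2  0  2  0
2  0  3  0  1
3  1  1  1  1
t=1: 2  2  1  1  1
2  2  3  2  2
2  2  0  0  1
1  2  0  2  0
2  0  3  0  1
3  1  1  1  1
t=2: 2  2  1  1  1
2  2  3  3  2
2  2  0  0  1
1  2  0  2  0
2  0  3  0  1
3  1  1  1  1
t=3: 2  2  2  2  1
2  3  0  1  3
2  2  1  1  1
1  2  0  2  0
2  0  3  0  1
3  1  1  1  1
t=4: 2  2  2  2  1
2  3  0  2  3
2  2  1  1  1
1  2  0  2  0
2  0  3  0  1
3  1  1  1  1
t=5: 2  2  2  2  1
2  3  0  3  3
2  2  1  1  1
1  2  0  2  0
2  0  3  0  1
3  1  1  1  1
t=6: 2  2  2  3  2
2  3  1  1  0
2  2  1  2  2
1  2  0  2  0
2  0  3  0  1
3  1  1  1  1
t=7: 2  2  2  3  2
2  3  1  2  0
2  2  1  2  2
1  2  0  2  0
2  0  3  0  1
3  1  1  1  1
t=8: 2  2  2  3  2
2  3  1  3  0
2  2  1  2  2
1  2  0  2  0
2  0  3  0  1
3  1  1  1  1
t=9: 2  2  3  0  3
2  3  2  1  1
2  2  1  3  2
1  2  0  2  0
2  0  3  0  1
3  1  1  1  1
t=10: 2  2  3  0  3
2  3  2  2  1
2  2  1  3  2
1  2  0  2  0
2  0  3  0  1
3  1  1  1  1
t=11: 2  2  3  0  3
2  3  2  3  1
2  2  1  3  2
1  2  0  2  0
2  0  3  0  1
3  1  1  1  1
t=12: 2  2  3  1  3
2  3  3  1  2
2  2  2  0  3
1  2  0  3  0
2  0  3  0  1
3  1  1  1  1

1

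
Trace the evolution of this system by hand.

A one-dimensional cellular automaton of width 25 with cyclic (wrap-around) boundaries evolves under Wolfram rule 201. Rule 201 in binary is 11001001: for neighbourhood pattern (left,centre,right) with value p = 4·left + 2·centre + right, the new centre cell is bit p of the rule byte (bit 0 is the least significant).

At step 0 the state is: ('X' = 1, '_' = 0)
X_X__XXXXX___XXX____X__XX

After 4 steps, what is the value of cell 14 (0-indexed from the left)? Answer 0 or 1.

[0] X_X__XXXXX___XXX____X__XX
[1] X____XXXXX_X_XXX_XX____XX
[2] X_XX_XXXXX___XXX_XX_XX_XX
[3] X_XX_XXXXX_X_XXX_XX_XX_XX
[4] X_XX_XXXXX___XXX_XX_XX_XX

1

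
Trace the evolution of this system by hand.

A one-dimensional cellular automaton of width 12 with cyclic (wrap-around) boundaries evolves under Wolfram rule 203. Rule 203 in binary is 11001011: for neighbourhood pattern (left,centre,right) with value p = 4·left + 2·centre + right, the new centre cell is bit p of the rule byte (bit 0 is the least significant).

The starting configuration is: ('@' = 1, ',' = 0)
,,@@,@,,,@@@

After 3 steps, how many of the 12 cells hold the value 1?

step 0: ,,@@,@,,,@@@
step 1: ,@@@,,,@@@@@
step 2: ,@@@,@@@@@@@
step 3: ,@@@,@@@@@@@

10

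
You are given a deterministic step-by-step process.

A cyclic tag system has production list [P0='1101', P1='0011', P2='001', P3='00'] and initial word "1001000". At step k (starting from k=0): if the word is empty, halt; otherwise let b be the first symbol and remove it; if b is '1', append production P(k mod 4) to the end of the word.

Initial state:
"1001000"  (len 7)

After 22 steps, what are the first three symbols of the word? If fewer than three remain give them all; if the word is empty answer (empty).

001

k=0  "1001000"  (len 7)
k=1  "0010001101"  (len 10)
k=2  "010001101"  (len 9)
k=3  "10001101"  (len 8)
k=4  "000110100"  (len 9)
k=5  "00110100"  (len 8)
k=6  "0110100"  (len 7)
k=7  "110100"  (len 6)
k=8  "1010000"  (len 7)
k=9  "0100001101"  (len 10)
k=10  "100001101"  (len 9)
k=11  "00001101001"  (len 11)
k=12  "0001101001"  (len 10)
k=13  "001101001"  (len 9)
k=14  "01101001"  (len 8)
k=15  "1101001"  (len 7)
k=16  "10100100"  (len 8)
k=17  "01001001101"  (len 11)
k=18  "1001001101"  (len 10)
k=19  "001001101001"  (len 12)
k=20  "01001101001"  (len 11)
k=21  "1001101001"  (len 10)
k=22  "0011010010011"  (len 13)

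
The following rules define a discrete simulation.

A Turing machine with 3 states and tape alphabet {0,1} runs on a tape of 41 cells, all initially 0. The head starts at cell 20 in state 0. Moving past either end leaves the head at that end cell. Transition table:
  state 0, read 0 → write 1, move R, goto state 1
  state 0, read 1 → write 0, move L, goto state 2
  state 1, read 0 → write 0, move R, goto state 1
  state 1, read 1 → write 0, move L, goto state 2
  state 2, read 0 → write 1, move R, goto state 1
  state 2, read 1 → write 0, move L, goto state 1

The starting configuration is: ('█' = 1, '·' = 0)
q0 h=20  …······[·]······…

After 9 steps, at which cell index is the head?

[0] q0 h=20  …······[·]······…
[1] q1 h=21  …·····█[·]······…
[2] q1 h=22  …····█·[·]······…
[3] q1 h=23  …···█··[·]······…
[4] q1 h=24  …··█···[·]······…
[5] q1 h=25  …·█····[·]······…
[6] q1 h=26  …█·····[·]······…
[7] q1 h=27  …······[·]······…
[8] q1 h=28  …······[·]······…
[9] q1 h=29  …······[·]······…

29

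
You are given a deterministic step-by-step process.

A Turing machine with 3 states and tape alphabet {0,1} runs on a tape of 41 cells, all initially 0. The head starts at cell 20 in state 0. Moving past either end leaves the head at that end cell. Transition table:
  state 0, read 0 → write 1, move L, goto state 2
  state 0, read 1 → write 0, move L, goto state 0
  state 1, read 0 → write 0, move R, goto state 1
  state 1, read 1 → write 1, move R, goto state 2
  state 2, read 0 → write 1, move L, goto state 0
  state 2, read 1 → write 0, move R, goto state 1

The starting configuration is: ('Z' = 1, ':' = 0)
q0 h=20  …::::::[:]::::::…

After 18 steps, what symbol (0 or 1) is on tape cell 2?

0

0) q0 h=20  …::::::[:]::::::…
1) q2 h=19  …::::::[:]Z:::::…
2) q0 h=18  …::::::[:]ZZ::::…
3) q2 h=17  …::::::[:]ZZZ:::…
4) q0 h=16  …::::::[:]ZZZZ::…
5) q2 h=15  …::::::[:]ZZZZZ:…
6) q0 h=14  …::::::[:]ZZZZZZ…
7) q2 h=13  …::::::[:]ZZZZZZ…
8) q0 h=12  …::::::[:]ZZZZZZ…
9) q2 h=11  …::::::[:]ZZZZZZ…
10) q0 h=10  …::::::[:]ZZZZZZ…
11) q2 h= 9  …::::::[:]ZZZZZZ…
12) q0 h= 8  …::::::[:]ZZZZZZ…
13) q2 h= 7  …::::::[:]ZZZZZZ…
14) q0 h= 6  |::::::[:]ZZZZZZ…
15) q2 h= 5  |:::::[:]ZZZZZZ…
16) q0 h= 4  |::::[:]ZZZZZZ…
17) q2 h= 3  |:::[:]ZZZZZZ…
18) q0 h= 2  |::[:]ZZZZZZ…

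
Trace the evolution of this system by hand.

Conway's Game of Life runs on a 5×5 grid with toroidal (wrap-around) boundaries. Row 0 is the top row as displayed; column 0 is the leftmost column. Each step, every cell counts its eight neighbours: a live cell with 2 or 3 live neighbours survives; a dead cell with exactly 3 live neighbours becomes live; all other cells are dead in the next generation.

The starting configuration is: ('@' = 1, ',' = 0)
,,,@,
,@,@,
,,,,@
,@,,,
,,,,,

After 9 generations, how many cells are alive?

2

gen 0: ,,,@,
,@,@,
,,,,@
,@,,,
,,,,,
gen 1: ,,@,,
,,@@@
@,@,,
,,,,,
,,,,,
gen 2: ,,@,,
,,@,@
,@@,@
,,,,,
,,,,,
gen 3: ,,,@,
@,@,,
@@@,,
,,,,,
,,,,,
gen 4: ,,,,,
@,@@@
@,@,,
,@,,,
,,,,,
gen 5: ,,,@@
@,@@@
@,@,,
,@,,,
,,,,,
gen 6: @,@,,
@,@,,
@,@,,
,@,,,
,,,,,
gen 7: ,,,,,
@,@@@
@,@,,
,@,,,
,@,,,
gen 8: @@@@@
@,@@@
@,@,,
@@@,,
,,,,,
gen 9: ,,,,,
,,,,,
,,,,,
@,@,,
,,,,,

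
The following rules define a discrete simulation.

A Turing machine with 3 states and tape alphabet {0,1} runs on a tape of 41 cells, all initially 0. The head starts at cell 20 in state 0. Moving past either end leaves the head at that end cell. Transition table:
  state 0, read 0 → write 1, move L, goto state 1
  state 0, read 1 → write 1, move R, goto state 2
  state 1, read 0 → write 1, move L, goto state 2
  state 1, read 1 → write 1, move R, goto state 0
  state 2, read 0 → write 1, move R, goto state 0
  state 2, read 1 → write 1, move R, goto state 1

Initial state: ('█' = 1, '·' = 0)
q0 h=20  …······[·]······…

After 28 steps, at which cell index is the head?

gen 0: q0 h=20  …······[·]······…
gen 1: q1 h=19  …······[·]█·····…
gen 2: q2 h=18  …······[·]██····…
gen 3: q0 h=19  …·····█[█]█·····…
gen 4: q2 h=20  …····██[█]······…
gen 5: q1 h=21  …···███[·]······…
gen 6: q2 h=20  …····██[█]█·····…
gen 7: q1 h=21  …···███[█]······…
gen 8: q0 h=22  …··████[·]······…
gen 9: q1 h=21  …···███[█]█·····…
gen 10: q0 h=22  …··████[█]······…
gen 11: q2 h=23  …·█████[·]······…
gen 12: q0 h=24  …██████[·]······…
gen 13: q1 h=23  …·█████[█]█·····…
gen 14: q0 h=24  …██████[█]······…
gen 15: q2 h=25  …██████[·]······…
gen 16: q0 h=26  …██████[·]······…
gen 17: q1 h=25  …██████[█]█·····…
gen 18: q0 h=26  …██████[█]······…
gen 19: q2 h=27  …██████[·]······…
gen 20: q0 h=28  …██████[·]······…
gen 21: q1 h=27  …██████[█]█·····…
gen 22: q0 h=28  …██████[█]······…
gen 23: q2 h=29  …██████[·]······…
gen 24: q0 h=30  …██████[·]······…
gen 25: q1 h=29  …██████[█]█·····…
gen 26: q0 h=30  …██████[█]······…
gen 27: q2 h=31  …██████[·]······…
gen 28: q0 h=32  …██████[·]······…

32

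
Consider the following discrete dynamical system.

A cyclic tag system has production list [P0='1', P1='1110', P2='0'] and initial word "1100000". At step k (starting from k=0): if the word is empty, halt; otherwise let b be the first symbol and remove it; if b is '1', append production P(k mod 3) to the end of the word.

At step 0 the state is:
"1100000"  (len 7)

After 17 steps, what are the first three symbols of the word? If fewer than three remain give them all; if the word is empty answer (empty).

0) "1100000"  (len 7)
1) "1000001"  (len 7)
2) "0000011110"  (len 10)
3) "000011110"  (len 9)
4) "00011110"  (len 8)
5) "0011110"  (len 7)
6) "011110"  (len 6)
7) "11110"  (len 5)
8) "11101110"  (len 8)
9) "11011100"  (len 8)
10) "10111001"  (len 8)
11) "01110011110"  (len 11)
12) "1110011110"  (len 10)
13) "1100111101"  (len 10)
14) "1001111011110"  (len 13)
15) "0011110111100"  (len 13)
16) "011110111100"  (len 12)
17) "11110111100"  (len 11)

111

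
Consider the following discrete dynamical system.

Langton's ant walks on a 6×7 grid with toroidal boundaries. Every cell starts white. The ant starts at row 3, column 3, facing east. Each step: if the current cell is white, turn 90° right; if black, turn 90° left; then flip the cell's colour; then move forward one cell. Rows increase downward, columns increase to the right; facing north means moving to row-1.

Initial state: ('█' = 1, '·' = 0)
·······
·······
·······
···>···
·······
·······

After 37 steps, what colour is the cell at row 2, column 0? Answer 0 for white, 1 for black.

[0] ·······
·······
·······
···>···
·······
·······
[1] ·······
·······
·······
···█···
···v···
·······
[2] ·······
·······
·······
···█···
··<█···
·······
[3] ·······
·······
·······
··^█···
··██···
·······
[4] ·······
·······
·······
··█>···
··██···
·······
[5] ·······
·······
···^···
··█····
··██···
·······
[6] ·······
·······
···█>··
··█····
··██···
·······
[7] ·······
·······
···██··
··█·v··
··██···
·······
[8] ·······
·······
···██··
··█<█··
··██···
·······
[9] ·······
·······
···^█··
··███··
··██···
·······
[10] ·······
·······
··<·█··
··███··
··██···
·······
[11] ·······
··^····
··█·█··
··███··
··██···
·······
[12] ·······
··█>···
··█·█··
··███··
··██···
·······
[13] ·······
··██···
··█v█··
··███··
··██···
·······
[14] ·······
··██···
··<██··
··███··
··██···
·······
[15] ·······
··██···
···██··
··v██··
··██···
·······
[16] ·······
··██···
···██··
···>█··
··██···
·······
[17] ·······
··██···
···^█··
····█··
··██···
·······
[18] ·······
··██···
··<·█··
····█··
··██···
·······
[19] ·······
··^█···
··█·█··
····█··
··██···
·······
[20] ·······
·<·█···
··█·█··
····█··
··██···
·······
[21] ·^·····
·█·█···
··█·█··
····█··
··██···
·······
[22] ·█>····
·█·█···
··█·█··
····█··
··██···
·······
[23] ·██····
·█v█···
··█·█··
····█··
··██···
·······
[24] ·██····
·<██···
··█·█··
····█··
··██···
·······
[25] ·██····
··██···
·v█·█··
····█··
··██···
·······
[26] ·██····
··██···
<██·█··
····█··
··██···
·······
[27] ·██····
^·██···
███·█··
····█··
··██···
·······
[28] ·██····
█>██···
███·█··
····█··
··██···
·······
[29] ·██····
████···
█v█·█··
····█··
··██···
·······
[30] ·██····
████···
█·>·█··
····█··
··██···
·······
[31] ·██····
██^█···
█···█··
····█··
··██···
·······
[32] ·██····
█<·█···
█···█··
····█··
··██···
·······
[33] ·██····
█··█···
█v··█··
····█··
··██···
·······
[34] ·██····
█··█···
<█··█··
····█··
··██···
·······
[35] ·██····
█··█···
·█··█··
v···█··
··██···
·······
[36] ·██····
█··█···
·█··█··
█···█·<
··██···
·······
[37] ·██····
█··█···
·█··█·^
█···█·█
··██···
·······

0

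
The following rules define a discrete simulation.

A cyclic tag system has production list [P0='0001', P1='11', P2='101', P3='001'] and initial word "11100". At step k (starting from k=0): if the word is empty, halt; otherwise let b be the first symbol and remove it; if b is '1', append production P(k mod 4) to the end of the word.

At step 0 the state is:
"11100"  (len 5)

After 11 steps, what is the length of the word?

12

t=0: "11100"  (len 5)
t=1: "11000001"  (len 8)
t=2: "100000111"  (len 9)
t=3: "00000111101"  (len 11)
t=4: "0000111101"  (len 10)
t=5: "000111101"  (len 9)
t=6: "00111101"  (len 8)
t=7: "0111101"  (len 7)
t=8: "111101"  (len 6)
t=9: "111010001"  (len 9)
t=10: "1101000111"  (len 10)
t=11: "101000111101"  (len 12)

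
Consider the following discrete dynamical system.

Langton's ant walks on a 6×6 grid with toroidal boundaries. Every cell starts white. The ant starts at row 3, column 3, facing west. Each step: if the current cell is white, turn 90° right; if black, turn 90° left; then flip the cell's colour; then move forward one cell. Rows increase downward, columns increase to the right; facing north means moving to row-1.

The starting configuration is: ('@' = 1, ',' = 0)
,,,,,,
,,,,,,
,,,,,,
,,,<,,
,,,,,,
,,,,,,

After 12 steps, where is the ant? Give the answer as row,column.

5,3

t=0: ,,,,,,
,,,,,,
,,,,,,
,,,<,,
,,,,,,
,,,,,,
t=1: ,,,,,,
,,,,,,
,,,^,,
,,,@,,
,,,,,,
,,,,,,
t=2: ,,,,,,
,,,,,,
,,,@>,
,,,@,,
,,,,,,
,,,,,,
t=3: ,,,,,,
,,,,,,
,,,@@,
,,,@v,
,,,,,,
,,,,,,
t=4: ,,,,,,
,,,,,,
,,,@@,
,,,<@,
,,,,,,
,,,,,,
t=5: ,,,,,,
,,,,,,
,,,@@,
,,,,@,
,,,v,,
,,,,,,
t=6: ,,,,,,
,,,,,,
,,,@@,
,,,,@,
,,<@,,
,,,,,,
t=7: ,,,,,,
,,,,,,
,,,@@,
,,^,@,
,,@@,,
,,,,,,
t=8: ,,,,,,
,,,,,,
,,,@@,
,,@>@,
,,@@,,
,,,,,,
t=9: ,,,,,,
,,,,,,
,,,@@,
,,@@@,
,,@v,,
,,,,,,
t=10: ,,,,,,
,,,,,,
,,,@@,
,,@@@,
,,@,>,
,,,,,,
t=11: ,,,,,,
,,,,,,
,,,@@,
,,@@@,
,,@,@,
,,,,v,
t=12: ,,,,,,
,,,,,,
,,,@@,
,,@@@,
,,@,@,
,,,<@,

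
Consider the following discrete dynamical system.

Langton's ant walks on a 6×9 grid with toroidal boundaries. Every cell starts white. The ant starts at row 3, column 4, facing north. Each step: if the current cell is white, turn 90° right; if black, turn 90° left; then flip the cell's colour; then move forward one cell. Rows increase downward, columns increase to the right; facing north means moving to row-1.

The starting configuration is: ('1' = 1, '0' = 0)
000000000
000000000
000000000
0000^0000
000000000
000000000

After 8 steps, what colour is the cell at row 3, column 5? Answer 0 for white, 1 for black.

1

t=0: 000000000
000000000
000000000
0000^0000
000000000
000000000
t=1: 000000000
000000000
000000000
00001>000
000000000
000000000
t=2: 000000000
000000000
000000000
000011000
00000v000
000000000
t=3: 000000000
000000000
000000000
000011000
0000<1000
000000000
t=4: 000000000
000000000
000000000
0000^1000
000011000
000000000
t=5: 000000000
000000000
000000000
000<01000
000011000
000000000
t=6: 000000000
000000000
000^00000
000101000
000011000
000000000
t=7: 000000000
000000000
0001>0000
000101000
000011000
000000000
t=8: 000000000
000000000
000110000
0001v1000
000011000
000000000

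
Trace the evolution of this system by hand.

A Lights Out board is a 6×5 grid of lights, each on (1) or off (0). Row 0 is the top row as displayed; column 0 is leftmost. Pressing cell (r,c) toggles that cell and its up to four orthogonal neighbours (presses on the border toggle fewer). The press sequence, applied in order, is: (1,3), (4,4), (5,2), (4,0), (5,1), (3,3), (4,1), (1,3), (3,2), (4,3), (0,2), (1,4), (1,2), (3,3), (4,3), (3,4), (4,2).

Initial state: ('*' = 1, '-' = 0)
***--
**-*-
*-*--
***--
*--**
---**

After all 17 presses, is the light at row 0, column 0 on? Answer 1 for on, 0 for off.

1

gen 0: ***--
**-*-
*-*--
***--
*--**
---**
gen 1: ****-
***-*
*-**-
***--
*--**
---**
gen 2: ****-
***-*
*-**-
***-*
*----
---*-
gen 3: ****-
***-*
*-**-
***-*
*-*--
-**--
gen 4: ****-
***-*
*-**-
-**-*
-**--
***--
gen 5: ****-
***-*
*-**-
-**-*
--*--
-----
gen 6: ****-
***-*
*-*--
-*-*-
--**-
-----
gen 7: ****-
***-*
*-*--
---*-
**-*-
-*---
gen 8: ***--
**-*-
*-**-
---*-
**-*-
-*---
gen 9: ***--
**-*-
*--*-
-**--
****-
-*---
gen 10: ***--
**-*-
*--*-
-***-
**--*
-*-*-
gen 11: *--*-
****-
*--*-
-***-
**--*
-*-*-
gen 12: *--**
***-*
*--**
-***-
**--*
-*-*-
gen 13: *-***
*--**
*-***
-***-
**--*
-*-*-
gen 14: *-***
*--**
*-*-*
-*--*
**-**
-*-*-
gen 15: *-***
*--**
*-*-*
-*-**
***--
-*---
gen 16: *-***
*--**
*-*--
-*---
***-*
-*---
gen 17: *-***
*--**
*-*--
-**--
*--**
-**--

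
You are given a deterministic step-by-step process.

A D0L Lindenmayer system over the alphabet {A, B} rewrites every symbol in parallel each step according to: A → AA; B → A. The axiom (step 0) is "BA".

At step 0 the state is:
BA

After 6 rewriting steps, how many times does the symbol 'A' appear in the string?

0) BA
1) AAA
2) AAAAAA
3) AAAAAAAAAAAA
4) AAAAAAAAAAAAAAAAAAAAAAAA
5) AAAAAAAAAAAAAAAAAAAAAAAAAAAAAAAAAAAAAAAAAAAAAAAA
6) AAAAAAAAAAAAAAAAAAAAAAAAAAAAAAAAAAAAAAAAAAAAAAAAAAAAAAAAAAAAAAAAAAAAAAAAAAAAAAAAAAAAAAAAAAAAAAAA

96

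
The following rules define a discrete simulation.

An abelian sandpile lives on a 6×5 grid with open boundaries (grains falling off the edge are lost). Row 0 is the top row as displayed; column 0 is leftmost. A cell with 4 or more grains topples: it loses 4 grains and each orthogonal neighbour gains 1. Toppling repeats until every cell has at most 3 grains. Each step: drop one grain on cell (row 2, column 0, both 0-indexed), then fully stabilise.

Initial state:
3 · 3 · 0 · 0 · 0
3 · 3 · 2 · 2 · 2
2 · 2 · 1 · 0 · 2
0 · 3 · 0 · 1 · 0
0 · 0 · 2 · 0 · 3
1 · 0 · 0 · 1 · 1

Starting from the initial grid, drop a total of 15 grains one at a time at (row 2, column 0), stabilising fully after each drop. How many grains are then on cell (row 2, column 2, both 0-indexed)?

0

k=0  3 · 3 · 0 · 0 · 0
3 · 3 · 2 · 2 · 2
2 · 2 · 1 · 0 · 2
0 · 3 · 0 · 1 · 0
0 · 0 · 2 · 0 · 3
1 · 0 · 0 · 1 · 1
k=1  3 · 3 · 0 · 0 · 0
3 · 3 · 2 · 2 · 2
3 · 2 · 1 · 0 · 2
0 · 3 · 0 · 1 · 0
0 · 0 · 2 · 0 · 3
1 · 0 · 0 · 1 · 1
k=2  1 · 1 · 1 · 0 · 0
2 · 2 · 3 · 2 · 2
2 · 1 · 2 · 0 · 2
2 · 0 · 1 · 1 · 0
0 · 1 · 2 · 0 · 3
1 · 0 · 0 · 1 · 1
k=3  1 · 1 · 1 · 0 · 0
2 · 2 · 3 · 2 · 2
3 · 1 · 2 · 0 · 2
2 · 0 · 1 · 1 · 0
0 · 1 · 2 · 0 · 3
1 · 0 · 0 · 1 · 1
k=4  1 · 1 · 1 · 0 · 0
3 · 2 · 3 · 2 · 2
0 · 2 · 2 · 0 · 2
3 · 0 · 1 · 1 · 0
0 · 1 · 2 · 0 · 3
1 · 0 · 0 · 1 · 1
k=5  1 · 1 · 1 · 0 · 0
3 · 2 · 3 · 2 · 2
1 · 2 · 2 · 0 · 2
3 · 0 · 1 · 1 · 0
0 · 1 · 2 · 0 · 3
1 · 0 · 0 · 1 · 1
k=6  1 · 1 · 1 · 0 · 0
3 · 2 · 3 · 2 · 2
2 · 2 · 2 · 0 · 2
3 · 0 · 1 · 1 · 0
0 · 1 · 2 · 0 · 3
1 · 0 · 0 · 1 · 1
k=7  1 · 1 · 1 · 0 · 0
3 · 2 · 3 · 2 · 2
3 · 2 · 2 · 0 · 2
3 · 0 · 1 · 1 · 0
0 · 1 · 2 · 0 · 3
1 · 0 · 0 · 1 · 1
k=8  2 · 1 · 1 · 0 · 0
0 · 3 · 3 · 2 · 2
2 · 3 · 2 · 0 · 2
0 · 1 · 1 · 1 · 0
1 · 1 · 2 · 0 · 3
1 · 0 · 0 · 1 · 1
k=9  2 · 1 · 1 · 0 · 0
0 · 3 · 3 · 2 · 2
3 · 3 · 2 · 0 · 2
0 · 1 · 1 · 1 · 0
1 · 1 · 2 · 0 · 3
1 · 0 · 0 · 1 · 1
k=10  2 · 2 · 2 · 0 · 0
2 · 1 · 1 · 3 · 2
1 · 2 · 0 · 1 · 2
1 · 2 · 2 · 1 · 0
1 · 1 · 2 · 0 · 3
1 · 0 · 0 · 1 · 1
k=11  2 · 2 · 2 · 0 · 0
2 · 1 · 1 · 3 · 2
2 · 2 · 0 · 1 · 2
1 · 2 · 2 · 1 · 0
1 · 1 · 2 · 0 · 3
1 · 0 · 0 · 1 · 1
k=12  2 · 2 · 2 · 0 · 0
2 · 1 · 1 · 3 · 2
3 · 2 · 0 · 1 · 2
1 · 2 · 2 · 1 · 0
1 · 1 · 2 · 0 · 3
1 · 0 · 0 · 1 · 1
k=13  2 · 2 · 2 · 0 · 0
3 · 1 · 1 · 3 · 2
0 · 3 · 0 · 1 · 2
2 · 2 · 2 · 1 · 0
1 · 1 · 2 · 0 · 3
1 · 0 · 0 · 1 · 1
k=14  2 · 2 · 2 · 0 · 0
3 · 1 · 1 · 3 · 2
1 · 3 · 0 · 1 · 2
2 · 2 · 2 · 1 · 0
1 · 1 · 2 · 0 · 3
1 · 0 · 0 · 1 · 1
k=15  2 · 2 · 2 · 0 · 0
3 · 1 · 1 · 3 · 2
2 · 3 · 0 · 1 · 2
2 · 2 · 2 · 1 · 0
1 · 1 · 2 · 0 · 3
1 · 0 · 0 · 1 · 1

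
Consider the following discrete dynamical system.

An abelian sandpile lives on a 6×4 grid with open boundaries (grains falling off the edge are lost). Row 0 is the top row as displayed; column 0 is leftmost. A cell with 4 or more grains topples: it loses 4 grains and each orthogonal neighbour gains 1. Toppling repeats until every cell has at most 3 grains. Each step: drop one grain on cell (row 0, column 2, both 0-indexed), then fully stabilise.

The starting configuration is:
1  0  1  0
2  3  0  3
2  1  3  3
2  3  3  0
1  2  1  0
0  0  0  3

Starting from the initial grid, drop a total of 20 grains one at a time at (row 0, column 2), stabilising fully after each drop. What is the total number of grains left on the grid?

43

t=0: 1  0  1  0
2  3  0  3
2  1  3  3
2  3  3  0
1  2  1  0
0  0  0  3
t=1: 1  0  2  0
2  3  0  3
2  1  3  3
2  3  3  0
1  2  1  0
0  0  0  3
t=2: 1  0  3  0
2  3  0  3
2  1  3  3
2  3  3  0
1  2  1  0
0  0  0  3
t=3: 1  1  0  1
2  3  1  3
2  1  3  3
2  3  3  0
1  2  1  0
0  0  0  3
t=4: 1  1  1  1
2  3  1  3
2  1  3  3
2  3  3  0
1  2  1  0
0  0  0  3
t=5: 1  1  2  1
2  3  1  3
2  1  3  3
2  3  3  0
1  2  1  0
0  0  0  3
t=6: 1  1  3  1
2  3  1  3
2  1  3  3
2  3  3  0
1  2  1  0
0  0  0  3
t=7: 1  2  0  2
2  3  2  3
2  1  3  3
2  3  3  0
1  2  1  0
0  0  0  3
t=8: 1  2  1  2
2  3  2  3
2  1  3  3
2  3  3  0
1  2  1  0
0  0  0  3
t=9: 1  2  2  2
2  3  2  3
2  1  3  3
2  3  3  0
1  2  1  0
0  0  0  3
t=10: 1  2  3  2
2  3  2  3
2  1  3  3
2  3  3  0
1  2  1  0
0  0  0  3
t=11: 1  3  0  3
2  3  3  3
2  1  3  3
2  3  3  0
1  2  1  0
0  0  0  3
t=12: 1  3  1  3
2  3  3  3
2  1  3  3
2  3  3  0
1  2  1  0
0  0  0  3
t=13: 1  3  2  3
2  3  3  3
2  1  3  3
2  3  3  0
1  2  1  0
0  0  0  3
t=14: 1  3  3  3
2  3  3  3
2  1  3  3
2  3  3  0
1  2  1  0
0  0  0  3
t=15: 2  1  3  1
3  2  3  2
3  0  3  1
3  1  1  2
1  3  2  0
0  0  0  3
t=16: 2  2  1  2
3  3  1  3
3  1  0  2
3  1  2  2
1  3  2  0
0  0  0  3
t=17: 2  2  2  2
3  3  1  3
3  1  0  2
3  1  2  2
1  3  2  0
0  0  0  3
t=18: 2  2  3  2
3  3  1  3
3  1  0  2
3  1  2  2
1  3  2  0
0  0  0  3
t=19: 2  3  0  3
3  3  2  3
3  1  0  2
3  1  2  2
1  3  2  0
0  0  0  3
t=20: 2  3  1  3
3  3  2  3
3  1  0  2
3  1  2  2
1  3  2  0
0  0  0  3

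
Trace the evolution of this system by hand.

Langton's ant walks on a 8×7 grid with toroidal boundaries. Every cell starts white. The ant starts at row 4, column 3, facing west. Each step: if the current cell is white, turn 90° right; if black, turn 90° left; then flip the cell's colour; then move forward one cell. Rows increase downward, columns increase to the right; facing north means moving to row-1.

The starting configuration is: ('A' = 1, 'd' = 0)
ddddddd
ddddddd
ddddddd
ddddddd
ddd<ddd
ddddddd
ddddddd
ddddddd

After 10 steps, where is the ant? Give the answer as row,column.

5,4

0) ddddddd
ddddddd
ddddddd
ddddddd
ddd<ddd
ddddddd
ddddddd
ddddddd
1) ddddddd
ddddddd
ddddddd
ddd^ddd
dddAddd
ddddddd
ddddddd
ddddddd
2) ddddddd
ddddddd
ddddddd
dddA>dd
dddAddd
ddddddd
ddddddd
ddddddd
3) ddddddd
ddddddd
ddddddd
dddAAdd
dddAvdd
ddddddd
ddddddd
ddddddd
4) ddddddd
ddddddd
ddddddd
dddAAdd
ddd<Add
ddddddd
ddddddd
ddddddd
5) ddddddd
ddddddd
ddddddd
dddAAdd
ddddAdd
dddvddd
ddddddd
ddddddd
6) ddddddd
ddddddd
ddddddd
dddAAdd
ddddAdd
dd<Addd
ddddddd
ddddddd
7) ddddddd
ddddddd
ddddddd
dddAAdd
dd^dAdd
ddAAddd
ddddddd
ddddddd
8) ddddddd
ddddddd
ddddddd
dddAAdd
ddA>Add
ddAAddd
ddddddd
ddddddd
9) ddddddd
ddddddd
ddddddd
dddAAdd
ddAAAdd
ddAvddd
ddddddd
ddddddd
10) ddddddd
ddddddd
ddddddd
dddAAdd
ddAAAdd
ddAd>dd
ddddddd
ddddddd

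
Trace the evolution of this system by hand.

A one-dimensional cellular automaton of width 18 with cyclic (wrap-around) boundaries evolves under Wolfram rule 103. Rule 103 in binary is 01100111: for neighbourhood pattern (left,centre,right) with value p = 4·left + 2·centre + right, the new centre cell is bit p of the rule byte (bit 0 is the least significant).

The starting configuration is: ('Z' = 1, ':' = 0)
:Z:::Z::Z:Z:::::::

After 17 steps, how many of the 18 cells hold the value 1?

gen 0: :Z:::Z::Z:Z:::::::
gen 1: ZZ:ZZZ:ZZZZ:ZZZZZZ
gen 2: :ZZ::ZZ:::ZZ::::::
gen 3: Z:Z:Z:Z:ZZ:Z:ZZZZZ
gen 4: ZZZZZZZZ:ZZZZ:::::
gen 5: :::::::ZZ:::Z:ZZZZ
gen 6: :ZZZZZZ:Z:ZZZZ:::Z
gen 7: Z:::::ZZZZ:::Z:ZZZ
gen 8: Z:ZZZZ:::Z:ZZZZ:::
gen 9: ZZ:::Z:ZZZZ:::Z:ZZ
gen 10: :Z:ZZZZ:::Z:ZZZZ::
gen 11: ZZZ:::Z:ZZZZ:::Z:Z
gen 12: ::Z:ZZZZ:::Z:ZZZZ:
gen 13: ZZZZ:::Z:ZZZZ:::Z:
gen 14: :::Z:ZZZZ:::Z:ZZZZ
gen 15: :ZZZZ:::Z:ZZZZ:::Z
gen 16: Z:::Z:ZZZZ:::Z:ZZZ
gen 17: Z:ZZZZ:::Z:ZZZZ:::

10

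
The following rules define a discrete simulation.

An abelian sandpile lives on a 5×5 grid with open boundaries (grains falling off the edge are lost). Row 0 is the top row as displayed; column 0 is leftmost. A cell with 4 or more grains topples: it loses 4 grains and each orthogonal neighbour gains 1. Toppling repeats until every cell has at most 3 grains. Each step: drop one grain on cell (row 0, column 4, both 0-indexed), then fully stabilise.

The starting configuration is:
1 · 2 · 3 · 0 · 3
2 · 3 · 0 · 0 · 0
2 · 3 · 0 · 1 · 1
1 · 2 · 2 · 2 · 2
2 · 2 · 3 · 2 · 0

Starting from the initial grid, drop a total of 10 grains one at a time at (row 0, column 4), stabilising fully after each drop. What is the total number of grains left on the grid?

43

0) 1 · 2 · 3 · 0 · 3
2 · 3 · 0 · 0 · 0
2 · 3 · 0 · 1 · 1
1 · 2 · 2 · 2 · 2
2 · 2 · 3 · 2 · 0
1) 1 · 2 · 3 · 1 · 0
2 · 3 · 0 · 0 · 1
2 · 3 · 0 · 1 · 1
1 · 2 · 2 · 2 · 2
2 · 2 · 3 · 2 · 0
2) 1 · 2 · 3 · 1 · 1
2 · 3 · 0 · 0 · 1
2 · 3 · 0 · 1 · 1
1 · 2 · 2 · 2 · 2
2 · 2 · 3 · 2 · 0
3) 1 · 2 · 3 · 1 · 2
2 · 3 · 0 · 0 · 1
2 · 3 · 0 · 1 · 1
1 · 2 · 2 · 2 · 2
2 · 2 · 3 · 2 · 0
4) 1 · 2 · 3 · 1 · 3
2 · 3 · 0 · 0 · 1
2 · 3 · 0 · 1 · 1
1 · 2 · 2 · 2 · 2
2 · 2 · 3 · 2 · 0
5) 1 · 2 · 3 · 2 · 0
2 · 3 · 0 · 0 · 2
2 · 3 · 0 · 1 · 1
1 · 2 · 2 · 2 · 2
2 · 2 · 3 · 2 · 0
6) 1 · 2 · 3 · 2 · 1
2 · 3 · 0 · 0 · 2
2 · 3 · 0 · 1 · 1
1 · 2 · 2 · 2 · 2
2 · 2 · 3 · 2 · 0
7) 1 · 2 · 3 · 2 · 2
2 · 3 · 0 · 0 · 2
2 · 3 · 0 · 1 · 1
1 · 2 · 2 · 2 · 2
2 · 2 · 3 · 2 · 0
8) 1 · 2 · 3 · 2 · 3
2 · 3 · 0 · 0 · 2
2 · 3 · 0 · 1 · 1
1 · 2 · 2 · 2 · 2
2 · 2 · 3 · 2 · 0
9) 1 · 2 · 3 · 3 · 0
2 · 3 · 0 · 0 · 3
2 · 3 · 0 · 1 · 1
1 · 2 · 2 · 2 · 2
2 · 2 · 3 · 2 · 0
10) 1 · 2 · 3 · 3 · 1
2 · 3 · 0 · 0 · 3
2 · 3 · 0 · 1 · 1
1 · 2 · 2 · 2 · 2
2 · 2 · 3 · 2 · 0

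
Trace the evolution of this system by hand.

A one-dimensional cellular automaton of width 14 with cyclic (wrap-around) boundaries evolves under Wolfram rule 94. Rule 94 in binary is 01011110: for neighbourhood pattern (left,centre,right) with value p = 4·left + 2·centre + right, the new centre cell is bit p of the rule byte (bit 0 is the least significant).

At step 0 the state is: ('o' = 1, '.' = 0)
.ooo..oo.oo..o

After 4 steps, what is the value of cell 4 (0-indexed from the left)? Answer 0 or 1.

1

gen 0: .ooo..oo.oo..o
gen 1: .o.ooooo.ooooo
gen 2: .o.o...o.o...o
gen 3: .o.oo.oo.oo.oo
gen 4: .o.oo.oo.oo.oo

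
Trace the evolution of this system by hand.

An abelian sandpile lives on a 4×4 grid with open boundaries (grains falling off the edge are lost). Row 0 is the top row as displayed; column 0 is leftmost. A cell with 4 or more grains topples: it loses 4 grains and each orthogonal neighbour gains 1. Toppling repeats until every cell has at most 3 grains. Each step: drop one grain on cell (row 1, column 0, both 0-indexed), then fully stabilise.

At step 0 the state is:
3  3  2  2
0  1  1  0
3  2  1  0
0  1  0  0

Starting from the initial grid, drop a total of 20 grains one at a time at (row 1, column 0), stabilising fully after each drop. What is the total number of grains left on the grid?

[0] 3  3  2  2
0  1  1  0
3  2  1  0
0  1  0  0
[1] 3  3  2  2
1  1  1  0
3  2  1  0
0  1  0  0
[2] 3  3  2  2
2  1  1  0
3  2  1  0
0  1  0  0
[3] 3  3  2  2
3  1  1  0
3  2  1  0
0  1  0  0
[4] 1  0  3  2
2  3  1  0
0  3  1  0
1  1  0  0
[5] 1  0  3  2
3  3  1  0
0  3  1  0
1  1  0  0
[6] 2  1  3  2
1  1  2  0
2  0  2  0
1  2  0  0
[7] 2  1  3  2
2  1  2  0
2  0  2  0
1  2  0  0
[8] 2  1  3  2
3  1  2  0
2  0  2  0
1  2  0  0
[9] 3  1  3  2
0  2  2  0
3  0  2  0
1  2  0  0
[10] 3  1  3  2
1  2  2  0
3  0  2  0
1  2  0  0
[11] 3  1  3  2
2  2  2  0
3  0  2  0
1  2  0  0
[12] 3  1  3  2
3  2  2  0
3  0  2  0
1  2  0  0
[13] 0  2  3  2
2  3  2  0
0  1  2  0
2  2  0  0
[14] 0  2  3  2
3  3  2  0
0  1  2  0
2  2  0  0
[15] 1  3  3  2
1  0  3  0
1  2  2  0
2  2  0  0
[16] 1  3  3  2
2  0  3  0
1  2  2  0
2  2  0  0
[17] 1  3  3  2
3  0  3  0
1  2  2  0
2  2  0  0
[18] 2  3  3  2
0  1  3  0
2  2  2  0
2  2  0  0
[19] 2  3  3  2
1  1  3  0
2  2  2  0
2  2  0  0
[20] 2  3  3  2
2  1  3  0
2  2  2  0
2  2  0  0

26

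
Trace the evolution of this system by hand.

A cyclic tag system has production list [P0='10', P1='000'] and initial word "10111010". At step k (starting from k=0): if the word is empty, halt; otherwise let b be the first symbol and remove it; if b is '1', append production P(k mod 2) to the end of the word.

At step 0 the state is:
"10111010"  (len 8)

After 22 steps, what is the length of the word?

13

[0] "10111010"  (len 8)
[1] "011101010"  (len 9)
[2] "11101010"  (len 8)
[3] "110101010"  (len 9)
[4] "10101010000"  (len 11)
[5] "010101000010"  (len 12)
[6] "10101000010"  (len 11)
[7] "010100001010"  (len 12)
[8] "10100001010"  (len 11)
[9] "010000101010"  (len 12)
[10] "10000101010"  (len 11)
[11] "000010101010"  (len 12)
[12] "00010101010"  (len 11)
[13] "0010101010"  (len 10)
[14] "010101010"  (len 9)
[15] "10101010"  (len 8)
[16] "0101010000"  (len 10)
[17] "101010000"  (len 9)
[18] "01010000000"  (len 11)
[19] "1010000000"  (len 10)
[20] "010000000000"  (len 12)
[21] "10000000000"  (len 11)
[22] "0000000000000"  (len 13)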